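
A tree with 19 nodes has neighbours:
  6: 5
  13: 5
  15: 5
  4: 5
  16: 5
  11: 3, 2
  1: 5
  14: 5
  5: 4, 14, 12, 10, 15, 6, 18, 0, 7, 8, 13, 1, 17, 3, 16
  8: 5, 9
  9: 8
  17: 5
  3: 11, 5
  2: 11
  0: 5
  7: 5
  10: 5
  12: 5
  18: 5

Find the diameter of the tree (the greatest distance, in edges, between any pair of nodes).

Starting from 2, a farthest node is 9 at distance 5.
One longest path: 2 – 11 – 3 – 5 – 8 – 9.
So the diameter is 5.

5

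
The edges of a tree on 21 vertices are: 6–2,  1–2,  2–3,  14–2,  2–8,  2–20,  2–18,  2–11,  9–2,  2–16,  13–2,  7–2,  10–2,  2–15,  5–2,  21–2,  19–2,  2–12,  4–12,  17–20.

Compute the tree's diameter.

BFS from 17 reaches 4 last, at distance 4; BFS from 4 confirms no node is farther.
Path: 17 – 20 – 2 – 12 – 4.

4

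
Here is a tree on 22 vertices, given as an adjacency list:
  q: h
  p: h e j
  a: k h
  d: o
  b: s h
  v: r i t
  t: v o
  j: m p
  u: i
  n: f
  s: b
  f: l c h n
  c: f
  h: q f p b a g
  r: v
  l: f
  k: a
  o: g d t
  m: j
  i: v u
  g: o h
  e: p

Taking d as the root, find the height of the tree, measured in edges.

A deepest node is m, reached by d-o-g-h-p-j-m.
That path has 6 edges, so the height is 6.

6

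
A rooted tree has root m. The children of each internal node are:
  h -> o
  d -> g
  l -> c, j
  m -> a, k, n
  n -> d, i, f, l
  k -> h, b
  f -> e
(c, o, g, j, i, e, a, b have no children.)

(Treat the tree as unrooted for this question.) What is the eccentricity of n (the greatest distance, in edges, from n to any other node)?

4

A farthest node from n is o.
The path n–m–k–h–o has 4 edges.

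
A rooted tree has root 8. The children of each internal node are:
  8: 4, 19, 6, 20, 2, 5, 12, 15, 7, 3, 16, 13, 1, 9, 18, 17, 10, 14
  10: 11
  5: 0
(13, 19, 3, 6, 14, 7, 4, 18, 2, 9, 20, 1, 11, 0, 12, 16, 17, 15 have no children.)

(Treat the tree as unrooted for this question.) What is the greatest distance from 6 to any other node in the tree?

Distances from 6 peak at 3, attained at 0 (11 also at distance 3).
6 – 8 – 5 – 0

3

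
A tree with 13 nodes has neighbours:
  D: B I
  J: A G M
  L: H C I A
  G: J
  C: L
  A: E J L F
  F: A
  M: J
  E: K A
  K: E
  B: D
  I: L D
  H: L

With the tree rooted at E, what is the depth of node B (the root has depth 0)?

5

Path from E to B: E – A – L – I – D – B, which has 5 edges.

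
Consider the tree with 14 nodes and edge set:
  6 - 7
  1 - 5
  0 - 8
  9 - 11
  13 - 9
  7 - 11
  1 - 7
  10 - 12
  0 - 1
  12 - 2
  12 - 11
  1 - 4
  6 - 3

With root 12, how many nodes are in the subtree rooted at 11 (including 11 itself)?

The subtree rooted at 11 contains: 11, 7, 9, 1, 6, 13, 4, 0, 5, 3, 8 — 11 nodes.

11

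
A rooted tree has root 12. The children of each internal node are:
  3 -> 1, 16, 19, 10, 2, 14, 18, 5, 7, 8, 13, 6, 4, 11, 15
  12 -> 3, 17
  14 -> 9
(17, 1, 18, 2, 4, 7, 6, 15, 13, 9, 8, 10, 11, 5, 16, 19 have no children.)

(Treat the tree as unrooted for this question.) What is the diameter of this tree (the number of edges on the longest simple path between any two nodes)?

4

Starting from 9, a farthest node is 17 at distance 4.
One longest path: 9–14–3–12–17.
So the diameter is 4.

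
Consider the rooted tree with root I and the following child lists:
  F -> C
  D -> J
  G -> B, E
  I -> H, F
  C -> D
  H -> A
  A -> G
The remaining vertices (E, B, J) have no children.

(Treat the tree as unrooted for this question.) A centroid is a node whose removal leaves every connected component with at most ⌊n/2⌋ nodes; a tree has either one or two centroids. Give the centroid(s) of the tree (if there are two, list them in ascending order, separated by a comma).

H, I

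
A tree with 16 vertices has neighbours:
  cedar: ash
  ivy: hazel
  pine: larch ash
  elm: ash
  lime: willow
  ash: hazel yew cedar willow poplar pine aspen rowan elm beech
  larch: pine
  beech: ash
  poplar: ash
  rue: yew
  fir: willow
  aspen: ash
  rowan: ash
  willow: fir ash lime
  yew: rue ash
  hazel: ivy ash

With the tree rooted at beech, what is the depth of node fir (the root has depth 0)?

Path from beech to fir: beech – ash – willow – fir, which has 3 edges.

3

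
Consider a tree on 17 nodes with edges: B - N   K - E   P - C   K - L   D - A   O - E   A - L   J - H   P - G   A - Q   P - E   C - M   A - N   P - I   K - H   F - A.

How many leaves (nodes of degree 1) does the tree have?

Exactly 9 nodes have a single neighbour: B, D, F, G, I, J, M, O, Q.

9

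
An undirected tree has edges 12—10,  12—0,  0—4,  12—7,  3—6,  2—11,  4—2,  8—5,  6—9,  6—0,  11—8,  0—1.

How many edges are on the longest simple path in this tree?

7

BFS from 5 reaches 10 last, at distance 7; BFS from 10 confirms no node is farther.
Path: 5-8-11-2-4-0-12-10.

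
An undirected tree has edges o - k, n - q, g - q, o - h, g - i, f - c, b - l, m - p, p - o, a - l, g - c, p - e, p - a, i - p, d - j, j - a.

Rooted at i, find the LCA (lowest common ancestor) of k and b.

p

k's ancestor chain is k, o, p, i and b's is b, l, a, p, i; they first meet at p.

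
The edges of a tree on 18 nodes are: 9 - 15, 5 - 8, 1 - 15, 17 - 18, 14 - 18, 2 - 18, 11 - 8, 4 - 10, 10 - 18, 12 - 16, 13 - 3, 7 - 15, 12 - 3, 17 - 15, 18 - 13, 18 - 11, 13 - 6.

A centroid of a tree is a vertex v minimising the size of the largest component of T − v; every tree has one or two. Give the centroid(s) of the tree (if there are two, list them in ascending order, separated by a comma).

18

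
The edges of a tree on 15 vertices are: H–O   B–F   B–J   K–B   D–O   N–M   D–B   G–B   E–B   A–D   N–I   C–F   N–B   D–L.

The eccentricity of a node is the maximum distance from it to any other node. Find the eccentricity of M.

A farthest node from M is H.
The path M – N – B – D – O – H has 5 edges.

5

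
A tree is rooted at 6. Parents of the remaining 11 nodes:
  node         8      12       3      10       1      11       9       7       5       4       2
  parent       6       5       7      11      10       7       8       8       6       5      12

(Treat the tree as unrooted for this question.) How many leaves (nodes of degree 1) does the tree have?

5

Exactly 5 nodes have a single neighbour: 1, 2, 3, 4, 9.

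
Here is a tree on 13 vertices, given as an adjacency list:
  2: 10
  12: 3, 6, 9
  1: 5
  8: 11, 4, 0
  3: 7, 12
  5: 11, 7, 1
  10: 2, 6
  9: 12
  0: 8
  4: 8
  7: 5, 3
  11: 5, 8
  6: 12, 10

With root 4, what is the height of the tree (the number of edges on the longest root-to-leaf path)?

9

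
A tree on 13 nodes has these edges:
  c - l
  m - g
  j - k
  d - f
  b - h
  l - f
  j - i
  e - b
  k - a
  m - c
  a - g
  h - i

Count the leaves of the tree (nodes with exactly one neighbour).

2

The leaves are d, e.
That is 2 leaves.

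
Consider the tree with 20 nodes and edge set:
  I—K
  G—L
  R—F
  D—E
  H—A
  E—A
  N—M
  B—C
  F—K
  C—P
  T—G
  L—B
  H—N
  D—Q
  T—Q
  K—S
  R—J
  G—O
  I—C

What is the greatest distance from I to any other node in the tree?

12

The node farthest from I is M, via I-C-B-L-G-T-Q-D-E-A-H-N-M — 12 edges.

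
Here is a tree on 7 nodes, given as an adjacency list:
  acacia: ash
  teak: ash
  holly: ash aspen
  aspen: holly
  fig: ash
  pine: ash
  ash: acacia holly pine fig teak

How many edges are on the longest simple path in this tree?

3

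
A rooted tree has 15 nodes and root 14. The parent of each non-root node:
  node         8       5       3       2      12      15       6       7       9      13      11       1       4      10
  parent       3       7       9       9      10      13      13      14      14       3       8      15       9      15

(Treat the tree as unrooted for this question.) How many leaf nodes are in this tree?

7

Degree-1 nodes: 1, 2, 4, 5, 6, 11, 12 — 7 of them.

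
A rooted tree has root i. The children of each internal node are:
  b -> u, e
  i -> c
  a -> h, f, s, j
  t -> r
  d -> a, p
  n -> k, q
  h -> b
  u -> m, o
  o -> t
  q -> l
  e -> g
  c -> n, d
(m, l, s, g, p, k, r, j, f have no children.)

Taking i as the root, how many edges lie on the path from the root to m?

i–c–d–a–h–b–u–m — 7 edges.

7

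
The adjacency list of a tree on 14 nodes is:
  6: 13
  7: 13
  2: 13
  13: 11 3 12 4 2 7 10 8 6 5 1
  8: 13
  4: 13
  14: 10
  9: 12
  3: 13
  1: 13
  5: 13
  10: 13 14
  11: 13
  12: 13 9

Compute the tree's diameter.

4

Starting from 14, a farthest node is 9 at distance 4.
One longest path: 14–10–13–12–9.
So the diameter is 4.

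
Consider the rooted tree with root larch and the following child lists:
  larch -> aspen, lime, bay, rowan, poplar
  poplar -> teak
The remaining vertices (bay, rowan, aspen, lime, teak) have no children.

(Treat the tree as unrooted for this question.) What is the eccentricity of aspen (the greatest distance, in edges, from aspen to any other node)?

3

Distances from aspen peak at 3, attained at teak.
aspen-larch-poplar-teak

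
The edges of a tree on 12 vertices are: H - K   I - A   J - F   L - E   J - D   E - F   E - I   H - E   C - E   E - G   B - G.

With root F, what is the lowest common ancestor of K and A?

K's ancestor chain is K, H, E, F and A's is A, I, E, F; they first meet at E.

E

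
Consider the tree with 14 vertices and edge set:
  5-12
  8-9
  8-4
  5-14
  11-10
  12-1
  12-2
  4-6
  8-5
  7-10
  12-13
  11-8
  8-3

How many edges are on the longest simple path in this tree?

6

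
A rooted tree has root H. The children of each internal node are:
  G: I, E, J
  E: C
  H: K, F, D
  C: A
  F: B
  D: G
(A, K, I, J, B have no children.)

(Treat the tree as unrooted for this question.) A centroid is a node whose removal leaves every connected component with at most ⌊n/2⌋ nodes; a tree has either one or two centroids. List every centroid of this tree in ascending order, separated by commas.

G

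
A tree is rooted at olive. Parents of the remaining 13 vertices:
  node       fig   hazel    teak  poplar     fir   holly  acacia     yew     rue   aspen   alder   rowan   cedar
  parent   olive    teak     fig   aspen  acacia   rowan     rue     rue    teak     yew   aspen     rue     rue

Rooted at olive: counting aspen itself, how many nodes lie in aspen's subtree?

3

aspen's subtree: {aspen, poplar, alder}, size 3.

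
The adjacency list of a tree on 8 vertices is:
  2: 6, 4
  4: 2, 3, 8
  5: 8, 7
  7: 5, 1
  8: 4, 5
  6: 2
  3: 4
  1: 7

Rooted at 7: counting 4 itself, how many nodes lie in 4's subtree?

4

Descendants of 4 (including itself): 4, 3, 2, 6. That's 4.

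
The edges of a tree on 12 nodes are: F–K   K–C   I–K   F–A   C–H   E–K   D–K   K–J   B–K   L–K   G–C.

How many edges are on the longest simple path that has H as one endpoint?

4

The node farthest from H is A, via H – C – K – F – A — 4 edges.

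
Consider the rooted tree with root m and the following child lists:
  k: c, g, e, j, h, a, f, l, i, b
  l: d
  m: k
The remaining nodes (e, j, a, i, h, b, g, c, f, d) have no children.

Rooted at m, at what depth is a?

Climbing from a to the root: a–k–m. That's 2 steps.

2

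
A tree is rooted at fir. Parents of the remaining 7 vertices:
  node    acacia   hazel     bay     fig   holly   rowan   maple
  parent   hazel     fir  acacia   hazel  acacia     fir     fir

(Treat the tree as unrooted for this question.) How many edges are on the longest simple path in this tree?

4

BFS from rowan reaches bay last, at distance 4; BFS from bay confirms no node is farther.
Path: rowan–fir–hazel–acacia–bay.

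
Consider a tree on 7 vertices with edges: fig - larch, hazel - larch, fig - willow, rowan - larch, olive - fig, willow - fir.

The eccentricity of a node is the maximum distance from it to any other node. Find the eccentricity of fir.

4

Distances from fir peak at 4, attained at hazel (rowan also at distance 4).
fir – willow – fig – larch – hazel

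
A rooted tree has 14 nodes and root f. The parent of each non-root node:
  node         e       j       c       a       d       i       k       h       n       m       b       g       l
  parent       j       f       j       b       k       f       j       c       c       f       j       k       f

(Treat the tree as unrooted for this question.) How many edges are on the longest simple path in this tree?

4

A longest path is m-f-j-c-n, with 4 edges.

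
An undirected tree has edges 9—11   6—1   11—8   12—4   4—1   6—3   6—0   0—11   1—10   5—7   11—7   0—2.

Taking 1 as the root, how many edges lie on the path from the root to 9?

4

Climbing from 9 to the root: 9 – 11 – 0 – 6 – 1. That's 4 steps.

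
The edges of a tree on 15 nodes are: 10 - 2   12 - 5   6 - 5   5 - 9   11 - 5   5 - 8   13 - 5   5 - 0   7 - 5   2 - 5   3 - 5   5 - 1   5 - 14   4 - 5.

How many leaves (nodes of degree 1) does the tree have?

13

The leaves are 0, 1, 3, 4, 6, 7, 8, 9, 10, 11, 12, 13, 14.
That is 13 leaves.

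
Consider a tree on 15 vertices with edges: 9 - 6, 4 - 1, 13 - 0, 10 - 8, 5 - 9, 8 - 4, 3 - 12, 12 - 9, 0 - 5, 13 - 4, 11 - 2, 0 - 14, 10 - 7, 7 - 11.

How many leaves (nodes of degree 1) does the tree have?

Degree-1 nodes: 1, 2, 3, 6, 14 — 5 of them.

5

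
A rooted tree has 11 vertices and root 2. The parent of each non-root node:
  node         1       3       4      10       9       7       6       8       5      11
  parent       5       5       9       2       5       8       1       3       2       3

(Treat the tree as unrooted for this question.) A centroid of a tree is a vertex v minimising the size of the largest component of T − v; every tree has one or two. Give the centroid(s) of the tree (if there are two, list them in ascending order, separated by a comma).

5

Removing 5 splits the tree into components of sizes 4, 2, 2, 2; the largest is 4 ≤ ⌊11/2⌋ = 5.
No neighbour of 5 does as well, so 5 is the unique centroid.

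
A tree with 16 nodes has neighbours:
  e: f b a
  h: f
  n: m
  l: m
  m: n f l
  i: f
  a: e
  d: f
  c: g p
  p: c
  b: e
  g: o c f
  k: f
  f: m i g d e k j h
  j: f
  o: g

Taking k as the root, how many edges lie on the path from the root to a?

Climbing from a to the root: a – e – f – k. That's 3 steps.

3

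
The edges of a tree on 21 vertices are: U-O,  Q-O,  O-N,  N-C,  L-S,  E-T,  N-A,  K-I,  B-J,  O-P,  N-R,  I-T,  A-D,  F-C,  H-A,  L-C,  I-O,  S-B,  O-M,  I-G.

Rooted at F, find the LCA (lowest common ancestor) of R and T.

Ancestors of R (toward the root): R, N, C, F.
Ancestors of T: T, I, O, N, C, F.
The deepest node appearing in both lists is N.

N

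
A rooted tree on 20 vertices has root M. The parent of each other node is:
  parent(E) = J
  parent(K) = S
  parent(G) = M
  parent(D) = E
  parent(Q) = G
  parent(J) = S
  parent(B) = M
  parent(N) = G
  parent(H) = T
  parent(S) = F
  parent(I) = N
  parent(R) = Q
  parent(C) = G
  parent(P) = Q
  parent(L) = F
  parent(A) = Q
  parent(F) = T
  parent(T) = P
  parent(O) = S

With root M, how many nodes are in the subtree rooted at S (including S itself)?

6

S's subtree: {S, O, K, J, E, D}, size 6.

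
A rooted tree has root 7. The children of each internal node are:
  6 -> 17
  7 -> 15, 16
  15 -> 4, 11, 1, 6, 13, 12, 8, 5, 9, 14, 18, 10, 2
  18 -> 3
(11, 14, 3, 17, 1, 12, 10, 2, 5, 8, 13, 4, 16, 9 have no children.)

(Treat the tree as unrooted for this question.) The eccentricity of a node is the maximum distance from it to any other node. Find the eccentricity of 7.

3

The node farthest from 7 is 17 (3 also at distance 3), via 7–15–6–17 — 3 edges.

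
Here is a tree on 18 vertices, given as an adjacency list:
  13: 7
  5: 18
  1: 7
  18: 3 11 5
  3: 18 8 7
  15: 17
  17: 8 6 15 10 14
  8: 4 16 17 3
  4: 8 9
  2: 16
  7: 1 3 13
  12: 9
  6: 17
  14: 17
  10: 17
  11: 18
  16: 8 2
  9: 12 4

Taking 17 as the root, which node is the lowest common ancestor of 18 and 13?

18's ancestor chain is 18, 3, 8, 17 and 13's is 13, 7, 3, 8, 17; they first meet at 3.

3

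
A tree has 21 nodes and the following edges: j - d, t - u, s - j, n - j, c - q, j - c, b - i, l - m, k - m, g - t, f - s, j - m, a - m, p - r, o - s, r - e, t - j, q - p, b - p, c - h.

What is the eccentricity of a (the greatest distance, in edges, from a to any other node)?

7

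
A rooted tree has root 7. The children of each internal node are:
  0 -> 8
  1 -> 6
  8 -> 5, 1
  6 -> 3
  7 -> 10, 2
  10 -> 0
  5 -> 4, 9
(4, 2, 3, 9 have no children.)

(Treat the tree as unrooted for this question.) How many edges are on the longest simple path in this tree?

BFS from 2 reaches 3 last, at distance 7; BFS from 3 confirms no node is farther.
Path: 2-7-10-0-8-1-6-3.

7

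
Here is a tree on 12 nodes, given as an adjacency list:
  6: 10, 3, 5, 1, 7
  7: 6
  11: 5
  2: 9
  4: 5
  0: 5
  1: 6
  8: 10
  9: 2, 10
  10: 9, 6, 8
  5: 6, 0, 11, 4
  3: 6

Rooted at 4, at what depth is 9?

4 – 5 – 6 – 10 – 9 — 4 edges.

4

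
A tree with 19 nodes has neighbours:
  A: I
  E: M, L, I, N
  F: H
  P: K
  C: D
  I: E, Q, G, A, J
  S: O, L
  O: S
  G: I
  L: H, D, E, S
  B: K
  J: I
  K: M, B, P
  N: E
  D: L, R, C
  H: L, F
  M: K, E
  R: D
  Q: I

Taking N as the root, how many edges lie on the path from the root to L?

2

N – E – L — 2 edges.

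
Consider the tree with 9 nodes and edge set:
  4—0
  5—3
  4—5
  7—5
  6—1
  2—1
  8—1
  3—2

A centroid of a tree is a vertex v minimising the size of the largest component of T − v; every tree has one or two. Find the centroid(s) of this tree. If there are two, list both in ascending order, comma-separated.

Removing 3 splits the tree into components of sizes 4, 4; the largest is 4 ≤ ⌊9/2⌋ = 4.
Every other node leaves some component of size > 4, so the centroid is unique.

3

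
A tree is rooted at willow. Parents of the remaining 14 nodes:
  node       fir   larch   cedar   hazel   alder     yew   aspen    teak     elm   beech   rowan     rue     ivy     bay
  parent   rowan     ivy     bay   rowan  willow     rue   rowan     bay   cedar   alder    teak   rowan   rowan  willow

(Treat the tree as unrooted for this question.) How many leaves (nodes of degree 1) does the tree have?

7

Degree-1 nodes: aspen, beech, elm, fir, hazel, larch, yew — 7 of them.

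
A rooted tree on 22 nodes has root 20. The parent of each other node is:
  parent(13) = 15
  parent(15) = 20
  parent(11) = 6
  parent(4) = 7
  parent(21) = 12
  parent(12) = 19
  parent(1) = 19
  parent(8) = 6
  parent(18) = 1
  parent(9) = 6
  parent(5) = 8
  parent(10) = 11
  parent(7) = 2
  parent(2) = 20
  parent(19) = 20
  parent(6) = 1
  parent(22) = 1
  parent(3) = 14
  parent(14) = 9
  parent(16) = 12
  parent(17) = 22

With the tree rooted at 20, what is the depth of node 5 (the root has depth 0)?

5

Path from 20 to 5: 20–19–1–6–8–5, which has 5 edges.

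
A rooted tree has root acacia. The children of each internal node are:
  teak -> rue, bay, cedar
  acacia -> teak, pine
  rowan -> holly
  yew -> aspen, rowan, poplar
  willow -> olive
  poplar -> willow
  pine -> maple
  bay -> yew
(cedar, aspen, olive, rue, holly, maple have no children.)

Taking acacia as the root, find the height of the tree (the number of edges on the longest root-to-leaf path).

6

olive sits deepest: acacia–teak–bay–yew–poplar–willow–olive — 6 edges from the root.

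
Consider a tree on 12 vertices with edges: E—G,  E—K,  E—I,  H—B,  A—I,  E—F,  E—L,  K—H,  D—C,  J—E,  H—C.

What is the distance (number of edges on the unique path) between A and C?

5

Walking from A: A – I – E – K – H – C. Length 5.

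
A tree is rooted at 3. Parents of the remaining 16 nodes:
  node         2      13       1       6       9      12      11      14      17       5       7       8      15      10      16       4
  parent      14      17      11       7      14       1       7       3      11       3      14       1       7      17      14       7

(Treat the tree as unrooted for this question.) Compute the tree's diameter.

6

Starting from 8, a farthest node is 5 at distance 6.
One longest path: 8–1–11–7–14–3–5.
So the diameter is 6.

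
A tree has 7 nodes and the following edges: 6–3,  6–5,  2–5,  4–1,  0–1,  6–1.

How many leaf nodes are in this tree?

4

Degree-1 nodes: 0, 2, 3, 4 — 4 of them.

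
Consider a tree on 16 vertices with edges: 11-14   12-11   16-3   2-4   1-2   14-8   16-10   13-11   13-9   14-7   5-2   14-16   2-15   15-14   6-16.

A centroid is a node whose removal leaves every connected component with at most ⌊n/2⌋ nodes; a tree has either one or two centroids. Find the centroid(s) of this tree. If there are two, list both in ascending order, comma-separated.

14

If 14 is removed the pieces have sizes 5, 4, 4, 1, 1, all ≤ ⌊16/2⌋ = 8.
No neighbour of 14 does as well, so 14 is the unique centroid.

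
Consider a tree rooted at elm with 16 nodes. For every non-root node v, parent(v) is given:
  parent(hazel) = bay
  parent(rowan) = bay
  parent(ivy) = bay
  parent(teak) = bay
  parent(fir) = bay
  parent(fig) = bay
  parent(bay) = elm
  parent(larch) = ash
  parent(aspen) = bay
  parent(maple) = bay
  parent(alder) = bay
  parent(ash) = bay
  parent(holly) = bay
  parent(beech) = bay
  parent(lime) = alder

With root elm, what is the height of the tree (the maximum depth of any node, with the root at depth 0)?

larch sits deepest: elm–bay–ash–larch — 3 edges from the root.

3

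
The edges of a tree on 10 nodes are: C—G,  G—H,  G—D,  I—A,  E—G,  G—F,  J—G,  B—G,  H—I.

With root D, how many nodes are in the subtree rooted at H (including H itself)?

H's subtree: {H, I, A}, size 3.

3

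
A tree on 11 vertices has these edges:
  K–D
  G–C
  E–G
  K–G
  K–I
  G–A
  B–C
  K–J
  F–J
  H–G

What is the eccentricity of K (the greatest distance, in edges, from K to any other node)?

The node farthest from K is B, via K-G-C-B — 3 edges.

3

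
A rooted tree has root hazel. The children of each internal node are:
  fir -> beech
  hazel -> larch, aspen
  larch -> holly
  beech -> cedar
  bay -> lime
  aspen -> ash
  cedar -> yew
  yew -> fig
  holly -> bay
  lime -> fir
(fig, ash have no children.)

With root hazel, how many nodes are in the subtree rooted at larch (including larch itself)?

The subtree rooted at larch contains: larch, holly, bay, lime, fir, beech, cedar, yew, fig — 9 nodes.

9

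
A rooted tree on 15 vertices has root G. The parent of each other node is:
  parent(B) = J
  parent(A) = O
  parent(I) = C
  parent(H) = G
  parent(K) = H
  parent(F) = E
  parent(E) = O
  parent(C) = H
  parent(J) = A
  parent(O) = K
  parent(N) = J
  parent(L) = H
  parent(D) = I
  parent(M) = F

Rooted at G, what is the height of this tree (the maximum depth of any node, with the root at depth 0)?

6

A deepest node is N, reached by G – H – K – O – A – J – N.
That path has 6 edges, so the height is 6.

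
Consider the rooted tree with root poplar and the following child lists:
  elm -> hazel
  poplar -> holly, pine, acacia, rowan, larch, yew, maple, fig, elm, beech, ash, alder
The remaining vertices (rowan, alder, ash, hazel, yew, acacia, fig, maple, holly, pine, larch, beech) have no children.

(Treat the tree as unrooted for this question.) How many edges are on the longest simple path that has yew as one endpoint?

The node farthest from yew is hazel, via yew–poplar–elm–hazel — 3 edges.

3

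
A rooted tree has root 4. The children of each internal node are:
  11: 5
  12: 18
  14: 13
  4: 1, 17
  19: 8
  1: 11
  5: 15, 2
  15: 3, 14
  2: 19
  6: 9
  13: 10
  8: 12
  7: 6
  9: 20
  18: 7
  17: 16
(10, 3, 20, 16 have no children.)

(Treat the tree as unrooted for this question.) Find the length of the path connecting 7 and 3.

Walking from 7: 7 – 18 – 12 – 8 – 19 – 2 – 5 – 15 – 3. Length 8.

8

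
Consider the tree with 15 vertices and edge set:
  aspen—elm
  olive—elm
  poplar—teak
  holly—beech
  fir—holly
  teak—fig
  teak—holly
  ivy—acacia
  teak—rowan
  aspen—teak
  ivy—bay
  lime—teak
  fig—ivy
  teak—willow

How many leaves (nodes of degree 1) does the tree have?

9

Exactly 9 nodes have a single neighbour: acacia, bay, beech, fir, lime, olive, poplar, rowan, willow.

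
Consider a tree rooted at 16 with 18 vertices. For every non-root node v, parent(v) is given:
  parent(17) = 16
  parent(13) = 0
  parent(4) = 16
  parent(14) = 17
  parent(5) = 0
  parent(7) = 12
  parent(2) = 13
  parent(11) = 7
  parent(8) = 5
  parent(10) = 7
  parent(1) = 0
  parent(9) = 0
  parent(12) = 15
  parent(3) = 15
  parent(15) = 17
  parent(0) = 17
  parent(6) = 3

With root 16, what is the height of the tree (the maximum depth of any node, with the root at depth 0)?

A deepest node is 10, reached by 16 – 17 – 15 – 12 – 7 – 10.
That path has 5 edges, so the height is 5.

5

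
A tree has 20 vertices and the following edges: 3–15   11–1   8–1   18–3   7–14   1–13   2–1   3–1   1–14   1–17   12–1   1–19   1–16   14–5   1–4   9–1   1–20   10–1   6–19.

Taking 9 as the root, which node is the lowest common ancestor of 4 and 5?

Ancestors of 4 (toward the root): 4, 1, 9.
Ancestors of 5: 5, 14, 1, 9.
The deepest node appearing in both lists is 1.

1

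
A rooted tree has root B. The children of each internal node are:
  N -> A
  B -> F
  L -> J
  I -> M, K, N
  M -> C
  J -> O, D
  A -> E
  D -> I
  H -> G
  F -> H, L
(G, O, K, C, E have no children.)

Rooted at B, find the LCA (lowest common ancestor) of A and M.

Ancestors of A (toward the root): A, N, I, D, J, L, F, B.
Ancestors of M: M, I, D, J, L, F, B.
The deepest node appearing in both lists is I.

I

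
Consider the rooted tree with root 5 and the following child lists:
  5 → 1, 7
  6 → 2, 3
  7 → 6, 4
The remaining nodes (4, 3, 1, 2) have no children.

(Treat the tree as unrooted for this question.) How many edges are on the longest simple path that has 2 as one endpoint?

4

The node farthest from 2 is 1, via 2 – 6 – 7 – 5 – 1 — 4 edges.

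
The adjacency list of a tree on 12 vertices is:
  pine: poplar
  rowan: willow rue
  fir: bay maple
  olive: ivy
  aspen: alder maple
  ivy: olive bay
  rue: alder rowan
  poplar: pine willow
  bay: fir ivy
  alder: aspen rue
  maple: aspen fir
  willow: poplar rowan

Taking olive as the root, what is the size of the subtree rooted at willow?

3

The subtree rooted at willow contains: willow, poplar, pine — 3 nodes.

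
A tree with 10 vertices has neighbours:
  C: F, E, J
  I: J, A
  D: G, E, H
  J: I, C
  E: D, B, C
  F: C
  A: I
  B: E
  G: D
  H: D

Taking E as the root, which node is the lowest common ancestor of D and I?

E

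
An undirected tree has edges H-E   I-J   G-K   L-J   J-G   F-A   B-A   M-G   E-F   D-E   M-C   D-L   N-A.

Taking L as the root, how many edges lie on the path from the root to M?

Climbing from M to the root: M → G → J → L. That's 3 steps.

3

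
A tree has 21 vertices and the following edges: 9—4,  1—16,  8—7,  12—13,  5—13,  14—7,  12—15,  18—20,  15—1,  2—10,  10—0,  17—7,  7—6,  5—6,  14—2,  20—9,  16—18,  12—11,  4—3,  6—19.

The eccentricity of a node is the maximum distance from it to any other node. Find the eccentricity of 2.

14

Distances from 2 peak at 14, attained at 3.
2–14–7–6–5–13–12–15–1–16–18–20–9–4–3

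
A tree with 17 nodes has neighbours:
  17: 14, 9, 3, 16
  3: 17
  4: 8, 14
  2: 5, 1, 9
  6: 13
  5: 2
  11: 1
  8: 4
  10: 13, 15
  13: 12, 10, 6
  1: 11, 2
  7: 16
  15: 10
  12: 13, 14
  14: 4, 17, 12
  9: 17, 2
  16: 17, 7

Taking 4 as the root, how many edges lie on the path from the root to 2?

4

Climbing from 2 to the root: 2 – 9 – 17 – 14 – 4. That's 4 steps.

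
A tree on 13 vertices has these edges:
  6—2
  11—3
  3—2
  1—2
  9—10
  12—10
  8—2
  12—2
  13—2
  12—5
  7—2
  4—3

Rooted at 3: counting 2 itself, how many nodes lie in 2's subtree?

The subtree rooted at 2 contains: 2, 8, 12, 1, 13, 6, 7, 5, 10, 9 — 10 nodes.

10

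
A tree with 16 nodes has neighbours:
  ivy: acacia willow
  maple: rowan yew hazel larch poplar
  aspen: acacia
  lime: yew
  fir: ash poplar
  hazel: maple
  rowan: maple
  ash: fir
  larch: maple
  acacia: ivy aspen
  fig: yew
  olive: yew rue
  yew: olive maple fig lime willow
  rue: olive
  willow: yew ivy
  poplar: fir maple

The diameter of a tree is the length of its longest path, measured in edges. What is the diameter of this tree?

8

BFS from ash reaches aspen last, at distance 8; BFS from aspen confirms no node is farther.
Path: ash - fir - poplar - maple - yew - willow - ivy - acacia - aspen.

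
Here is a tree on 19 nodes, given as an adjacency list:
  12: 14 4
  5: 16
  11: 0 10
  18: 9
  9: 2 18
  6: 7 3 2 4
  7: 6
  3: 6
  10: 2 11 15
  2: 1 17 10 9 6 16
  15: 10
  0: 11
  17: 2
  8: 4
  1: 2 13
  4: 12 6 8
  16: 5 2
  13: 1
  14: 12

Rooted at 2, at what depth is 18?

2

Climbing from 18 to the root: 18 → 9 → 2. That's 2 steps.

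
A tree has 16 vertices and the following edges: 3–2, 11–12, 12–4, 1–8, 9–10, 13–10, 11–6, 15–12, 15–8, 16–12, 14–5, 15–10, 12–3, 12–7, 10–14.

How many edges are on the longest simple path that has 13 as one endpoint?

A farthest node from 13 is 6 (2 also at distance 5).
The path 13-10-15-12-11-6 has 5 edges.

5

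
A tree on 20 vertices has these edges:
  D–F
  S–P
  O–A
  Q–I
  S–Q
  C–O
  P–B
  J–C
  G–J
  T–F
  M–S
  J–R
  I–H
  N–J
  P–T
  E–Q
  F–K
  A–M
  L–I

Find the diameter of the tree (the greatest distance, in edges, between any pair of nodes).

A longest path is D-F-T-P-S-M-A-O-C-J-N, with 10 edges.

10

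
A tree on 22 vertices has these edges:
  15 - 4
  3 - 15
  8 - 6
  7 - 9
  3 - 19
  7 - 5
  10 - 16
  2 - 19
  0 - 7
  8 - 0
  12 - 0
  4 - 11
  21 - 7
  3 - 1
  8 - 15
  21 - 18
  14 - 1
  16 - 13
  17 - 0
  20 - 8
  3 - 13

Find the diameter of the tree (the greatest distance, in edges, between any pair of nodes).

9

Starting from 10, a farthest node is 18 at distance 9.
One longest path: 10 - 16 - 13 - 3 - 15 - 8 - 0 - 7 - 21 - 18.
So the diameter is 9.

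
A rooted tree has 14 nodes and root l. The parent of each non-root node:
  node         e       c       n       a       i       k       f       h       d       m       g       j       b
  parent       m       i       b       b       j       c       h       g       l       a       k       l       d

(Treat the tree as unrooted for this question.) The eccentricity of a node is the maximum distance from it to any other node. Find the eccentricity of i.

7

Distances from i peak at 7, attained at e.
i–j–l–d–b–a–m–e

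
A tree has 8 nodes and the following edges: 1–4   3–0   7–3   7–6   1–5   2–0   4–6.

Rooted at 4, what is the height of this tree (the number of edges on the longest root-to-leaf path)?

5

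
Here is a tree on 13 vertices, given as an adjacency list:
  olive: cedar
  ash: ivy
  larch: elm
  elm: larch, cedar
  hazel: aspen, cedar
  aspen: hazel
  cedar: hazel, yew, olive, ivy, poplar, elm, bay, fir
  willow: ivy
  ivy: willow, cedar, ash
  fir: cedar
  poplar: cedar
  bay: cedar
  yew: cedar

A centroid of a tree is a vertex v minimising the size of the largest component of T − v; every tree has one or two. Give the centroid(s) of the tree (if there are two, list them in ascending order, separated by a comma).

Delete cedar: the remaining components have sizes 3, 2, 2, 1, 1, 1, 1, 1. Max 3 ≤ 6, so cedar is a centroid.
No neighbour of cedar does as well, so cedar is the unique centroid.

cedar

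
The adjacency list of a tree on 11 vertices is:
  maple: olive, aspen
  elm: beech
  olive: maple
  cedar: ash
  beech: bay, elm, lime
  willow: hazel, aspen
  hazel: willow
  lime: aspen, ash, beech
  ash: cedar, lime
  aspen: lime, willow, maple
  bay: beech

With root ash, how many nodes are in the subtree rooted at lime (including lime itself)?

Descendants of lime (including itself): lime, aspen, beech, willow, maple, elm, bay, hazel, olive. That's 9.

9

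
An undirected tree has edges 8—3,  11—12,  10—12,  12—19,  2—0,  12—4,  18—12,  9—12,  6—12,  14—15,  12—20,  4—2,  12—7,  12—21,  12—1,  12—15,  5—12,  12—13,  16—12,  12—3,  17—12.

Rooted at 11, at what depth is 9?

11 – 12 – 9 — 2 edges.

2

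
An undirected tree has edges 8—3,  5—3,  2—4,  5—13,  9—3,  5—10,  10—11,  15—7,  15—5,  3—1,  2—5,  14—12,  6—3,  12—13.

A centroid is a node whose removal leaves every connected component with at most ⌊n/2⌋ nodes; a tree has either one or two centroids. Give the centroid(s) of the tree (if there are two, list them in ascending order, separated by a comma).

5

If 5 is removed the pieces have sizes 5, 3, 2, 2, 2, all ≤ ⌊15/2⌋ = 7.
Every other node leaves some component of size > 7, so the centroid is unique.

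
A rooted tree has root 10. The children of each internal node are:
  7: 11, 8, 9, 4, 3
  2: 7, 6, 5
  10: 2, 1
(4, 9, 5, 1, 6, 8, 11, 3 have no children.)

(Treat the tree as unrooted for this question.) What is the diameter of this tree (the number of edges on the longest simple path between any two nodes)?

Starting from 1, a farthest node is 4 at distance 4.
One longest path: 1 - 10 - 2 - 7 - 4.
So the diameter is 4.

4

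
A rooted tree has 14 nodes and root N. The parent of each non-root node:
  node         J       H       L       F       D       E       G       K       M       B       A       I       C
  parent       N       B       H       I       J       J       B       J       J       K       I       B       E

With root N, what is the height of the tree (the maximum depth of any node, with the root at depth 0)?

5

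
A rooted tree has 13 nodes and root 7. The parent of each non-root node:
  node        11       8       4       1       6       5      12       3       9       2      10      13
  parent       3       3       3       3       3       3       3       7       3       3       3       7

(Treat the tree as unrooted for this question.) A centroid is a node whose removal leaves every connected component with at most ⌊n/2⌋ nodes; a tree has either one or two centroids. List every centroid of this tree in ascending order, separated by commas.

Removing 3 splits the tree into components of sizes 2, 1, 1, 1, 1, 1, 1, 1, 1, 1, 1; the largest is 2 ≤ ⌊13/2⌋ = 6.
Every other node leaves some component of size > 6, so the centroid is unique.

3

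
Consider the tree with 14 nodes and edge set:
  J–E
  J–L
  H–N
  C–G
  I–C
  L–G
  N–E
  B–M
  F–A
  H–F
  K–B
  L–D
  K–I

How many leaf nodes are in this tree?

3

Degree-1 nodes: A, D, M — 3 of them.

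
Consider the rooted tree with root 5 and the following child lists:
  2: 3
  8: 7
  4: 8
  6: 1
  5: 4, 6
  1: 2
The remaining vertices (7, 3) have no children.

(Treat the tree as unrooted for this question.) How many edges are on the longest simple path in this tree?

Starting from 7, a farthest node is 3 at distance 7.
One longest path: 7 – 8 – 4 – 5 – 6 – 1 – 2 – 3.
So the diameter is 7.

7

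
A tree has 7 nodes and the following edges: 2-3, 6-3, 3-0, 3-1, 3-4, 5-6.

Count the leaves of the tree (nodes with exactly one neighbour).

5

Exactly 5 nodes have a single neighbour: 0, 1, 2, 4, 5.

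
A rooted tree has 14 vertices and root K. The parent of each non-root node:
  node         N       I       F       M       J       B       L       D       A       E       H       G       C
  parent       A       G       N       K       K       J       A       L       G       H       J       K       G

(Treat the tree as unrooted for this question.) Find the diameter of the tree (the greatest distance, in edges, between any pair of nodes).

7

Starting from F, a farthest node is E at distance 7.
One longest path: F–N–A–G–K–J–H–E.
So the diameter is 7.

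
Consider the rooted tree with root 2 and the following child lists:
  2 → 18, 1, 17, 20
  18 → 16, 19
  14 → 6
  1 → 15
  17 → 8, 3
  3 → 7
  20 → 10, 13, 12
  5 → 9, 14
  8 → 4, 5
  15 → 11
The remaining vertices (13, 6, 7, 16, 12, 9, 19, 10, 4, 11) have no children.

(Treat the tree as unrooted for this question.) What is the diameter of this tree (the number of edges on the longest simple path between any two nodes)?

8

A longest path is 11 – 15 – 1 – 2 – 17 – 8 – 5 – 14 – 6, with 8 edges.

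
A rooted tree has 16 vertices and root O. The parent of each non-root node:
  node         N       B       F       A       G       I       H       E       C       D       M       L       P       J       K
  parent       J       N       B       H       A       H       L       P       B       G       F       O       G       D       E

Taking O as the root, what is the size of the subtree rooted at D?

The subtree rooted at D contains: D, J, N, B, C, F, M — 7 nodes.

7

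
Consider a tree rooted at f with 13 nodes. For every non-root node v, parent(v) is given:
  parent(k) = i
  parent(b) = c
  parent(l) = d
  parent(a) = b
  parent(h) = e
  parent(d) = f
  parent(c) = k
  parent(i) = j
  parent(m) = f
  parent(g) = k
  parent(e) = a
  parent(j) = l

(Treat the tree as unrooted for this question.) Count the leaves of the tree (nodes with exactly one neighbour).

3

The leaves are g, h, m.
That is 3 leaves.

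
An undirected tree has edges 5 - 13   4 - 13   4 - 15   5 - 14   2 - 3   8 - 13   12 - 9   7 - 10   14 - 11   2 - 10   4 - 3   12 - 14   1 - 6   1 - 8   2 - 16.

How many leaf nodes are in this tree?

6

Exactly 6 nodes have a single neighbour: 6, 7, 9, 11, 15, 16.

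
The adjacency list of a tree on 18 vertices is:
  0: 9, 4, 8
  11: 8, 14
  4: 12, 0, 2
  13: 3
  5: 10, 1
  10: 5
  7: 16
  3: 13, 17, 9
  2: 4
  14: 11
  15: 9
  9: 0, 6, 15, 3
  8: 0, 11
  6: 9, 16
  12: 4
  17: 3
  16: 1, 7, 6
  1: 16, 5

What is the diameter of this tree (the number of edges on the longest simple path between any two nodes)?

Starting from 14, a farthest node is 10 at distance 9.
One longest path: 14 – 11 – 8 – 0 – 9 – 6 – 16 – 1 – 5 – 10.
So the diameter is 9.

9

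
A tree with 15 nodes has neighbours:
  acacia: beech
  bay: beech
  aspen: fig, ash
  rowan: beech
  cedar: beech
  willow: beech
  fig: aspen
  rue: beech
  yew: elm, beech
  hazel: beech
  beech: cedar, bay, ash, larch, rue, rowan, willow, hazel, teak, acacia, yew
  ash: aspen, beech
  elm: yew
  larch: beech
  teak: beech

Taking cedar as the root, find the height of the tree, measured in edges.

fig sits deepest: cedar – beech – ash – aspen – fig — 4 edges from the root.

4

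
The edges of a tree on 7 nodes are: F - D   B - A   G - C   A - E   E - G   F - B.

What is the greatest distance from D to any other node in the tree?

Distances from D peak at 6, attained at C.
D – F – B – A – E – G – C

6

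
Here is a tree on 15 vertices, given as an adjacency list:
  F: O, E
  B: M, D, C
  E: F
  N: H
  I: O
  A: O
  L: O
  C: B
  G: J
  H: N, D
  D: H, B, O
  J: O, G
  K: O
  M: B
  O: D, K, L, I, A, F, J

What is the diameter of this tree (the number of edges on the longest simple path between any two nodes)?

5

A longest path is G – J – O – D – B – C, with 5 edges.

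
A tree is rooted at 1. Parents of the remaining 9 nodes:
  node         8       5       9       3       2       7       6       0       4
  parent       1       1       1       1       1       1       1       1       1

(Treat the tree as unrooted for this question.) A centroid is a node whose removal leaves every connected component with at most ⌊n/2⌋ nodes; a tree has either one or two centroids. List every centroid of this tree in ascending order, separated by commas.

Delete 1: the remaining components have sizes 1, 1, 1, 1, 1, 1, 1, 1, 1. Max 1 ≤ 5, so 1 is a centroid.
No neighbour of 1 does as well, so 1 is the unique centroid.

1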